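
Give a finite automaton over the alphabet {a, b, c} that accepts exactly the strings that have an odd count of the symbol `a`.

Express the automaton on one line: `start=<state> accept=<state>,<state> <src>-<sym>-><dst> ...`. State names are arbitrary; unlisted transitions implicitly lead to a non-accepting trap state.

The only thing that matters is how many `a`s have appeared, reduced mod 2. Use one state per residue: S0 for 0, …, S1 for 1. Reading `a` moves to the next residue; anything else stays put. S1 is accepting.
With 2 states:
        a   b   c  
>  S0   S1  S0  S0 
 * S1   S0  S1  S1 
(> = start, * = accepting)

start=S0 accept=S1 S0-a->S1 S0-b->S0 S0-c->S0 S1-a->S0 S1-b->S1 S1-c->S1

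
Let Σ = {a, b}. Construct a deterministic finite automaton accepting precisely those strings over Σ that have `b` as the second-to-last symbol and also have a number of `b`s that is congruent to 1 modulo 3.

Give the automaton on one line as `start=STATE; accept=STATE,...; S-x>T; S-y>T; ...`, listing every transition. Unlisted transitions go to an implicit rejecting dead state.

Run two small machines in parallel and take their product. One (7 states) tracks the last 2 symbols read; the other (3 states) tracks the count of `b`s modulo 3. Each combined state is a pair, one component from each; accept when both components accept.
With 15 states:
          a    b  
>  s0     s1   s2 
   s1     s3   s4 
   s2     s5   s6 
   s3     s3   s4 
   s4     s5   s6 
 * s5     s7   s8 
   s6     s9  s10 
   s7     s7   s8 
   s8     s9  s10 
   s9    s11  s12 
   s10   s13  s14 
   s11   s11  s12 
   s12   s13  s14 
   s13    s3   s4 
 * s14    s5   s6 
(> = start, * = accepting)

start=s0; accept=s5,s14; s0-a>s1; s0-b>s2; s1-a>s3; s1-b>s4; s2-a>s5; s2-b>s6; s3-a>s3; s3-b>s4; s4-a>s5; s4-b>s6; s5-a>s7; s5-b>s8; s6-a>s9; s6-b>s10; s7-a>s7; s7-b>s8; s8-a>s9; s8-b>s10; s9-a>s11; s9-b>s12; s10-a>s13; s10-b>s14; s11-a>s11; s11-b>s12; s12-a>s13; s12-b>s14; s13-a>s3; s13-b>s4; s14-a>s5; s14-b>s6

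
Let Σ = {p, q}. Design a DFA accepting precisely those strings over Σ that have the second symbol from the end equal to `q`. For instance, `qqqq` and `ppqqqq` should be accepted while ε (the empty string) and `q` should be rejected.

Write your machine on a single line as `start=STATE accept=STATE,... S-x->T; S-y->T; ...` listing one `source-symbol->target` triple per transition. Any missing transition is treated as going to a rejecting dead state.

start=A; accept=F,G; A-p->B; A-q->C; B-p->D; B-q->E; C-p->F; C-q->G; D-p->D; D-q->E; E-p->F; E-q->G; F-p->D; F-q->E; G-p->F; G-q->G

A DFA must remember the last 2 symbols (since which symbol is second-to-last isn't known until the input ends). Use one state per possible window of the last ≤2 symbols; accept from those whose window starts with `q`.
7 states suffice.
       p  q 
>  A   B  C 
   B   D  E 
   C   F  G 
   D   D  E 
   E   F  G 
 * F   D  E 
 * G   F  G 
(> = start, * = accepting)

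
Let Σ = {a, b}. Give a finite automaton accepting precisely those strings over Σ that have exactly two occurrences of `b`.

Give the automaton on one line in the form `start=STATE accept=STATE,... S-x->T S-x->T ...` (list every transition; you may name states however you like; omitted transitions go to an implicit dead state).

Count `b`s, saturating at 3: states q0 through q2 mean 0 through 2 `b`s seen; q3 means more than 2. Each `b` increments (capped at q3); other symbols loop. Accept from {q2}.
        a   b  
>  q0   q0  q1 
   q1   q1  q2 
 * q2   q2  q3 
   q3   q3  q3 
(> = start, * = accepting)

start=q0 accept=q2 q0-a->q0 q0-b->q1 q1-a->q1 q1-b->q2 q2-a->q2 q2-b->q3 q3-a->q3 q3-b->q3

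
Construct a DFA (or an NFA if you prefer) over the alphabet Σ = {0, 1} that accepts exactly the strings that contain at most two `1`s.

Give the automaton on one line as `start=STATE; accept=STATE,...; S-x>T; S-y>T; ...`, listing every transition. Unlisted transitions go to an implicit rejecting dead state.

start=S0; accept=S0,S1,S2; S0-0>S0; S0-1>S1; S1-0>S1; S1-1>S2; S2-0>S2; S2-1>S3; S3-0>S3; S3-1>S3

Count `1`s, saturating at 3: states S0 through S2 mean 0 through 2 `1`s seen; S3 means more than 2. Each `1` increments (capped at S3); other symbols loop. Accept from {S0, S1, S2}.
With 4 states:
        0   1  
>* S0   S0  S1 
 * S1   S1  S2 
 * S2   S2  S3 
   S3   S3  S3 
(> = start, * = accepting)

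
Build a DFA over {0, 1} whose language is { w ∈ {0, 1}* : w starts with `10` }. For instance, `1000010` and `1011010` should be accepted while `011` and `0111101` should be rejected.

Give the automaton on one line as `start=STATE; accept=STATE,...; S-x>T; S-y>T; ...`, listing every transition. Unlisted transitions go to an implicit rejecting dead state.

Walk along `10` while the input agrees: from q0 take `1` to q1, and so on. Any deviation drops to the rejecting sink q3. Once q2 is reached the prefix is confirmed and every continuation is accepted.
A 4-state machine:
        0   1  
>  q0   q3  q1 
   q1   q2  q3 
 * q2   q2  q2 
   q3   q3  q3 
(> = start, * = accepting)

start=q0; accept=q2; q0-0>q3; q0-1>q1; q1-0>q2; q1-1>q3; q2-0>q2; q2-1>q2; q3-0>q3; q3-1>q3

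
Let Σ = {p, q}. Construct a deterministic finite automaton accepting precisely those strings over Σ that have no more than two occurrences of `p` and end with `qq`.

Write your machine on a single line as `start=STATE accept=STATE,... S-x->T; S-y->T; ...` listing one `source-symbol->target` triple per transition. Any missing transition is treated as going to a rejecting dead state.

start=S0; accept=S5,S8,S9; S0-p->S1; S0-q->S2; S1-p->S3; S1-q->S4; S2-p->S1; S2-q->S5; S3-p->S6; S3-q->S7; S4-p->S3; S4-q->S8; S5-p->S1; S5-q->S5; S6-p->S6; S6-q->S6; S7-p->S6; S7-q->S9; S8-p->S3; S8-q->S8; S9-p->S6; S9-q->S9

Run two small machines in parallel and take their product. One (4 states) tracks the count of `p`s, saturating at 3; the other (3 states) tracks how much of the suffix `qq` has currently been matched. Each combined state is a pair, one component from each; accept when both components accept. Equivalent product states are then merged.
With 10 states:
        p   q  
>  S0   S1  S2 
   S1   S3  S4 
   S2   S1  S5 
   S3   S6  S7 
   S4   S3  S8 
 * S5   S1  S5 
   S6   S6  S6 
   S7   S6  S9 
 * S8   S3  S8 
 * S9   S6  S9 
(> = start, * = accepting)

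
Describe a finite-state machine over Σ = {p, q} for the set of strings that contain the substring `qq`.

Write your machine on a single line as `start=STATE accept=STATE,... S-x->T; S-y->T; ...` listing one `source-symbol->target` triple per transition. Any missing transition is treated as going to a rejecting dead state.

Track how much of `qq` has been matched so far: state S0 is no progress, S2 is the absorbing accept state reached once `qq` has occurred. Intermediate states record partial matches; on a mismatch, fall back to the longest reusable overlap.
3 states suffice.
        p   q  
>  S0   S0  S1 
   S1   S0  S2 
 * S2   S2  S2 
(> = start, * = accepting)

start=S0; accept=S2; S0-p->S0; S0-q->S1; S1-p->S0; S1-q->S2; S2-p->S2; S2-q->S2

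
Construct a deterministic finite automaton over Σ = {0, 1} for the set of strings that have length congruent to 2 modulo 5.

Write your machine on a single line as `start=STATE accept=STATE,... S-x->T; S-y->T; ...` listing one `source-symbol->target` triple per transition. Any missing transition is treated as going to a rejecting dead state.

start=S0; accept=S2; S0-0->S1; S0-1->S1; S1-0->S2; S1-1->S2; S2-0->S3; S2-1->S3; S3-0->S4; S3-1->S4; S4-0->S0; S4-1->S0

Only the length mod 5 matters, so use a 5-cycle: from any state, every input symbol moves to the next state, wrapping S4 back to S0. Mark S2 accepting.
With 5 states:
        0   1  
>  S0   S1  S1 
   S1   S2  S2 
 * S2   S3  S3 
   S3   S4  S4 
   S4   S0  S0 
(> = start, * = accepting)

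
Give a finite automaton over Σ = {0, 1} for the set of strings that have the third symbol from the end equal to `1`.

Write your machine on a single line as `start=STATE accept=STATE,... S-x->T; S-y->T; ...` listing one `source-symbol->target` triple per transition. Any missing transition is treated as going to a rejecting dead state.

start=A; accept=L,M,N,O; A-0->B; A-1->C; B-0->D; B-1->E; C-0->F; C-1->G; D-0->H; D-1->I; E-0->J; E-1->K; F-0->L; F-1->M; G-0->N; G-1->O; H-0->H; H-1->I; I-0->J; I-1->K; J-0->L; J-1->M; K-0->N; K-1->O; L-0->H; L-1->I; M-0->J; M-1->K; N-0->L; N-1->M; O-0->N; O-1->O

Because acceptance depends on a position counted from the end, the machine has to buffer the most recent 3 symbols. Make each state the string of the last up-to-3 symbols read; on input `x` shift the window left and append `x`. Accept when the buffered window has length 3 and begins with `1`.
       0  1 
>  A   B  C 
   B   D  E 
   C   F  G 
   D   H  I 
   E   J  K 
   F   L  M 
   G   N  O 
   H   H  I 
   I   J  K 
   J   L  M 
   K   N  O 
 * L   H  I 
 * M   J  K 
 * N   L  M 
 * O   N  O 
(> = start, * = accepting)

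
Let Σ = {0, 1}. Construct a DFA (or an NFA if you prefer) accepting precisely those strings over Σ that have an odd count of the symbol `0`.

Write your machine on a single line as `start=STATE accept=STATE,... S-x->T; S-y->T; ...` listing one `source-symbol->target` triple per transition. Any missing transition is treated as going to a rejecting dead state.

The only thing that matters is how many `0`s have appeared, reduced mod 2. Use one state per residue: q0 for 0, …, q1 for 1. Reading `0` moves to the next residue; anything else stays put. q1 is accepting.
A 2-state machine:
        0   1  
>  q0   q1  q0 
 * q1   q0  q1 
(> = start, * = accepting)

start=q0; accept=q1; q0-0->q1; q0-1->q0; q1-0->q0; q1-1->q1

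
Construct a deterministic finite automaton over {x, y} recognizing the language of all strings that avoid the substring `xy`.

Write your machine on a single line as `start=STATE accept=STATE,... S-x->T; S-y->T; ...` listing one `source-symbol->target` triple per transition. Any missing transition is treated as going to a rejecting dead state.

This is the complement of 'contains `xy`'. Use the same substring-matching states — q0 through q2 holding how much of `xy` has just been matched — but flip the accepting set: everything except the trap q2 accepts.
3 states suffice.
        x   y  
>* q0   q1  q0 
 * q1   q1  q2 
   q2   q2  q2 
(> = start, * = accepting)

start=q0; accept=q0,q1; q0-x->q1; q0-y->q0; q1-x->q1; q1-y->q2; q2-x->q2; q2-y->q2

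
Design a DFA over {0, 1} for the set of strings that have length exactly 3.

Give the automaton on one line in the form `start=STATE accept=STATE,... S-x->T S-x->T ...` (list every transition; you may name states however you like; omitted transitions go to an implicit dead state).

Count input length up to 4: every symbol moves from S0 toward S4, which means 'more than 3' and absorbs. Accept from {S3}.
        0   1  
>  S0   S1  S1 
   S1   S2  S2 
   S2   S3  S3 
 * S3   S4  S4 
   S4   S4  S4 
(> = start, * = accepting)

start=S0 accept=S3 S0-0->S1 S0-1->S1 S1-0->S2 S1-1->S2 S2-0->S3 S2-1->S3 S3-0->S4 S3-1->S4 S4-0->S4 S4-1->S4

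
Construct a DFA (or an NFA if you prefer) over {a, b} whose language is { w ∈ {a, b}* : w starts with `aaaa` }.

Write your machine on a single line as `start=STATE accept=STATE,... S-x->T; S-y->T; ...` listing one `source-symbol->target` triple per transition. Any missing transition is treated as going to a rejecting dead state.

start=q0; accept=q4; q0-a->q1; q0-b->q5; q1-a->q2; q1-b->q5; q2-a->q3; q2-b->q5; q3-a->q4; q3-b->q5; q4-a->q4; q4-b->q4; q5-a->q5; q5-b->q5

Walk along `aaaa` while the input agrees: from q0 take `a` to q1, and so on. Any deviation drops to the rejecting sink q5. Once q4 is reached the prefix is confirmed and every continuation is accepted.
6 states suffice.
        a   b  
>  q0   q1  q5 
   q1   q2  q5 
   q2   q3  q5 
   q3   q4  q5 
 * q4   q4  q4 
   q5   q5  q5 
(> = start, * = accepting)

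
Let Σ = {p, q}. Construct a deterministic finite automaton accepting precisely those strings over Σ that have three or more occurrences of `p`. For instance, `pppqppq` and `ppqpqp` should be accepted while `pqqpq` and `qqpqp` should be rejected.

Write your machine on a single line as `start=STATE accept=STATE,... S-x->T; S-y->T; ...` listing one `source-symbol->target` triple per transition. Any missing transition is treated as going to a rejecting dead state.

start=s0; accept=s3,s4; s0-p->s1; s0-q->s0; s1-p->s2; s1-q->s1; s2-p->s3; s2-q->s2; s3-p->s4; s3-q->s3; s4-p->s4; s4-q->s4

Only the number of `p`s matters, and only up to 4. Make a chain s0 → s1 → s2 → s3 → s4 advanced by each `p` (with s4 absorbing); every other symbol self-loops. The accepting set is {s3, s4}.
A 5-state machine:
        p   q  
>  s0   s1  s0 
   s1   s2  s1 
   s2   s3  s2 
 * s3   s4  s3 
 * s4   s4  s4 
(> = start, * = accepting)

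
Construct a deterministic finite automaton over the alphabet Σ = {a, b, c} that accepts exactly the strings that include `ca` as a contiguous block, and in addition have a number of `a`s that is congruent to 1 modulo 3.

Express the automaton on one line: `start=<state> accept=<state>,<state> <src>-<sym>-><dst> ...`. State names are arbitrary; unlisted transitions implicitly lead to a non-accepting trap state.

start=q0 accept=q5 q0-a->q1 q0-b->q0 q0-c->q2 q1-a->q3 q1-b->q1 q1-c->q4 q2-a->q5 q2-b->q0 q2-c->q2 q3-a->q0 q3-b->q3 q3-c->q6 q4-a->q7 q4-b->q1 q4-c->q4 q5-a->q7 q5-b->q5 q5-c->q5 q6-a->q8 q6-b->q3 q6-c->q6 q7-a->q8 q7-b->q7 q7-c->q7 q8-a->q5 q8-b->q8 q8-c->q8

Build one automaton per condition and run them in lockstep. The first has 3 states tracking whether and how much of `ca` has been seen; the second has 3 states tracking the count of `a`s modulo 3. A product state is a pair (one from each), accepting exactly when both do.
9 states suffice.
        a   b   c  
>  q0   q1  q0  q2 
   q1   q3  q1  q4 
   q2   q5  q0  q2 
   q3   q0  q3  q6 
   q4   q7  q1  q4 
 * q5   q7  q5  q5 
   q6   q8  q3  q6 
   q7   q8  q7  q7 
   q8   q5  q8  q8 
(> = start, * = accepting)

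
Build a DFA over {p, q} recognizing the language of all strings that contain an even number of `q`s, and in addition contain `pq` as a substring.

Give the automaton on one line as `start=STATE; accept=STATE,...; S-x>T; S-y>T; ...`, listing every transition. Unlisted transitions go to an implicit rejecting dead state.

start=A; accept=F; A-p>B; A-q>C; B-p>B; B-q>D; C-p>E; C-q>A; D-p>D; D-q>F; E-p>E; E-q>F; F-p>F; F-q>D

Handle the two conditions separately and then intersect. One (2 states) tracks the count of `q`s modulo 2; the other (3 states) tracks whether and how much of `pq` has been seen. Each combined state is a pair, one component from each; accept when both components accept.
A 6-state machine:
       p  q 
>  A   B  C 
   B   B  D 
   C   E  A 
   D   D  F 
   E   E  F 
 * F   F  D 
(> = start, * = accepting)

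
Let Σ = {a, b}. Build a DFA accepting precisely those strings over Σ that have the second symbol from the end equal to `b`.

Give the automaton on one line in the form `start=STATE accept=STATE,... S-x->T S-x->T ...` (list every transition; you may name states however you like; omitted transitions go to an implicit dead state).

start=S0 accept=S5,S6 S0-a->S1 S0-b->S2 S1-a->S3 S1-b->S4 S2-a->S5 S2-b->S6 S3-a->S3 S3-b->S4 S4-a->S5 S4-b->S6 S5-a->S3 S5-b->S4 S6-a->S5 S6-b->S6

A DFA must remember the last 2 symbols (since which symbol is second-to-last isn't known until the input ends). Use one state per possible window of the last ≤2 symbols; accept from those whose window starts with `b`.
7 states suffice.
        a   b  
>  S0   S1  S2 
   S1   S3  S4 
   S2   S5  S6 
   S3   S3  S4 
   S4   S5  S6 
 * S5   S3  S4 
 * S6   S5  S6 
(> = start, * = accepting)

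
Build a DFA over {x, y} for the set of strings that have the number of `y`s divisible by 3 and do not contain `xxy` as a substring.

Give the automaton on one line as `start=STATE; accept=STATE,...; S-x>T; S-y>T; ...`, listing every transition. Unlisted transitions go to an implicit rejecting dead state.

Run two small machines in parallel and take their product. One (3 states) tracks the count of `y`s modulo 3; the other (4 states) tracks partial matches of the forbidden pattern `xxy`. Each combined state is a pair, one component from each; accept when both components accept.
A 12-state machine:
          x    y  
>* q0     q1   q2 
 * q1     q3   q2 
   q2     q4   q5 
 * q3     q3   q6 
   q4     q7   q5 
   q5     q8   q0 
   q6     q6   q9 
   q7     q7   q9 
   q8    q10   q0 
   q9     q9  q11 
   q10   q10  q11 
   q11   q11   q6 
(> = start, * = accepting)

start=q0; accept=q0,q1,q3; q0-x>q1; q0-y>q2; q1-x>q3; q1-y>q2; q2-x>q4; q2-y>q5; q3-x>q3; q3-y>q6; q4-x>q7; q4-y>q5; q5-x>q8; q5-y>q0; q6-x>q6; q6-y>q9; q7-x>q7; q7-y>q9; q8-x>q10; q8-y>q0; q9-x>q9; q9-y>q11; q10-x>q10; q10-y>q11; q11-x>q11; q11-y>q6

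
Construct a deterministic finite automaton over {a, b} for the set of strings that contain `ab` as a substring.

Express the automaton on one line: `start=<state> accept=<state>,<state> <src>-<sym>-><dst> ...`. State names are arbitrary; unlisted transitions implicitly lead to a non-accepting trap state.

start=q0 accept=q2 q0-a->q1 q0-b->q0 q1-a->q1 q1-b->q2 q2-a->q2 q2-b->q2

Track how much of `ab` has been matched so far: state q0 is no progress, q2 is the absorbing accept state reached once `ab` has occurred. Intermediate states record partial matches; on a mismatch, fall back to the longest reusable overlap.
3 states suffice.
        a   b  
>  q0   q1  q0 
   q1   q1  q2 
 * q2   q2  q2 
(> = start, * = accepting)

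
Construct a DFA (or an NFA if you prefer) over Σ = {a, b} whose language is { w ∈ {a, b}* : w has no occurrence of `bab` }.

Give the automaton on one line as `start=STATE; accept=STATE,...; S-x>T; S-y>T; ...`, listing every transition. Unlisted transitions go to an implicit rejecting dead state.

This is the complement of 'contains `bab`'. Use the same substring-matching states — q0 through q3 holding how much of `bab` has just been matched — but flip the accepting set: everything except the trap q3 accepts.
A 4-state machine:
        a   b  
>* q0   q0  q1 
 * q1   q2  q1 
 * q2   q0  q3 
   q3   q3  q3 
(> = start, * = accepting)

start=q0; accept=q0,q1,q2; q0-a>q0; q0-b>q1; q1-a>q2; q1-b>q1; q2-a>q0; q2-b>q3; q3-a>q3; q3-b>q3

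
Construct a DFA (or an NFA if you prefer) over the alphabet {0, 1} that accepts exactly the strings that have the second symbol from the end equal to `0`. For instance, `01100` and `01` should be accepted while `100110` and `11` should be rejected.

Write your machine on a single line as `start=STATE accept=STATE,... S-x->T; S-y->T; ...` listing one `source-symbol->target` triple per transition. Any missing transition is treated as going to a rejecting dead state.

A DFA must remember the last 2 symbols (since which symbol is second-to-last isn't known until the input ends). Use one state per possible window of the last ≤2 symbols; accept from those whose window starts with `0`.
7 states suffice.
        0   1  
>  s0   s1  s2 
   s1   s3  s4 
   s2   s5  s6 
 * s3   s3  s4 
 * s4   s5  s6 
   s5   s3  s4 
   s6   s5  s6 
(> = start, * = accepting)

start=s0; accept=s3,s4; s0-0->s1; s0-1->s2; s1-0->s3; s1-1->s4; s2-0->s5; s2-1->s6; s3-0->s3; s3-1->s4; s4-0->s5; s4-1->s6; s5-0->s3; s5-1->s4; s6-0->s5; s6-1->s6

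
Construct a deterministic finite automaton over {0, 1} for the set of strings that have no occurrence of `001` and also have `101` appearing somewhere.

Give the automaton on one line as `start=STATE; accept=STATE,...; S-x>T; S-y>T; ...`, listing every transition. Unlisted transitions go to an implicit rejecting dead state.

start=S0; accept=S5,S6,S7; S0-0>S1; S0-1>S2; S1-0>S3; S1-1>S2; S2-0>S4; S2-1>S2; S3-0>S3; S3-1>S3; S4-0>S3; S4-1>S5; S5-0>S6; S5-1>S5; S6-0>S7; S6-1>S5; S7-0>S7; S7-1>S3

Run two small machines in parallel and take their product. One (4 states) tracks partial matches of the forbidden pattern `001`; the other (4 states) tracks whether and how much of `101` has been seen. Each combined state is a pair, one component from each; accept when both components accept. After merging equivalent states the machine shrinks.
With 8 states:
        0   1  
>  S0   S1  S2 
   S1   S3  S2 
   S2   S4  S2 
   S3   S3  S3 
   S4   S3  S5 
 * S5   S6  S5 
 * S6   S7  S5 
 * S7   S7  S3 
(> = start, * = accepting)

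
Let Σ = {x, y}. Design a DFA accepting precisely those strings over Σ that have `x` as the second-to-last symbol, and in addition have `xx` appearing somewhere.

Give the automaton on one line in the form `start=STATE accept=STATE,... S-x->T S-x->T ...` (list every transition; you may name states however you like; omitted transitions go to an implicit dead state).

Handle the two conditions separately and then intersect. The first has 7 states tracking the last 2 symbols read; the second has 3 states tracking whether and how much of `xx` has been seen. A product state is a pair (one from each), accepting exactly when both do. Equivalent product states are then merged.
With 6 states:
       x  y 
>  A   B  A 
   B   C  A 
 * C   C  D 
 * D   E  F 
   E   C  D 
   F   E  F 
(> = start, * = accepting)

start=A accept=C,D A-x->B A-y->A B-x->C B-y->A C-x->C C-y->D D-x->E D-y->F E-x->C E-y->D F-x->E F-y->F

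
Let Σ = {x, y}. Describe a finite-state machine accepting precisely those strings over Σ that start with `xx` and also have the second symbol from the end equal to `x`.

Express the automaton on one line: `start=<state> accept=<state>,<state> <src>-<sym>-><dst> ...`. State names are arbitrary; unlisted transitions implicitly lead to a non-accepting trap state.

Run two small machines in parallel and take their product. The first has 4 states tracking whether the input so far still matches the prefix `xx`; the second has 7 states tracking the last 2 symbols read. A product state is a pair (one from each), accepting exactly when both do.
11 states suffice.
          x    y  
>  S0     S1   S2 
   S1     S3   S4 
   S2     S5   S6 
 * S3     S3   S7 
   S4     S5   S6 
   S5     S8   S4 
   S6     S5   S6 
 * S7     S9  S10 
   S8     S8   S4 
   S9     S3   S7 
   S10    S9  S10 
(> = start, * = accepting)

start=S0 accept=S3,S7 S0-x->S1 S0-y->S2 S1-x->S3 S1-y->S4 S2-x->S5 S2-y->S6 S3-x->S3 S3-y->S7 S4-x->S5 S4-y->S6 S5-x->S8 S5-y->S4 S6-x->S5 S6-y->S6 S7-x->S9 S7-y->S10 S8-x->S8 S8-y->S4 S9-x->S3 S9-y->S7 S10-x->S9 S10-y->S10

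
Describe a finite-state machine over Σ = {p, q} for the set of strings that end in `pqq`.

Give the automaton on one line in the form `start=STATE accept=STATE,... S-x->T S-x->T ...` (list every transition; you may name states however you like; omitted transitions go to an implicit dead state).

Remember how much of `pqq` the current input suffix matches. State A means no match yet; B means the last symbol is `p`; C means the last 2 symbols are `pq`; D means the last 3 symbols are `pqq`. Only D accepts. On a mismatch, fall back to the longest proper suffix that is still a prefix of `pqq`.
       p  q 
>  A   B  A 
   B   B  C 
   C   B  D 
 * D   B  A 
(> = start, * = accepting)

start=A accept=D A-p->B A-q->A B-p->B B-q->C C-p->B C-q->D D-p->B D-q->A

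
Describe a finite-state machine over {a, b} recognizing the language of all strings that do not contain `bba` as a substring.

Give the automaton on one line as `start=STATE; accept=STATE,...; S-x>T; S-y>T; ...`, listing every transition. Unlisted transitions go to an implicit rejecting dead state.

start=S0; accept=S0,S1,S2; S0-a>S0; S0-b>S1; S1-a>S0; S1-b>S2; S2-a>S3; S2-b>S2; S3-a>S3; S3-b>S3

Track partial matches of the forbidden pattern `bba`. State S3 is a dead state reached once `bba` has occurred; every other state accepts. S0 means no part of `bba` is currently matched.
4 states suffice.
        a   b  
>* S0   S0  S1 
 * S1   S0  S2 
 * S2   S3  S2 
   S3   S3  S3 
(> = start, * = accepting)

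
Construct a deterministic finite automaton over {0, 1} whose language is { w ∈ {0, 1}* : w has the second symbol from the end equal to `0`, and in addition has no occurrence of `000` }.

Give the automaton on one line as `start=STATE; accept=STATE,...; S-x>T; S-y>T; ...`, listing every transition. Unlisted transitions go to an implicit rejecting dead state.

start=s0; accept=s2,s3; s0-0>s1; s0-1>s0; s1-0>s2; s1-1>s3; s2-0>s4; s2-1>s3; s3-0>s1; s3-1>s0; s4-0>s4; s4-1>s4

Run two small machines in parallel and take their product. The first has 7 states tracking the last 2 symbols read; the second has 4 states tracking partial matches of the forbidden pattern `000`. A product state is a pair (one from each), accepting exactly when both do. Equivalent product states are then merged.
A 5-state machine:
        0   1  
>  s0   s1  s0 
   s1   s2  s3 
 * s2   s4  s3 
 * s3   s1  s0 
   s4   s4  s4 
(> = start, * = accepting)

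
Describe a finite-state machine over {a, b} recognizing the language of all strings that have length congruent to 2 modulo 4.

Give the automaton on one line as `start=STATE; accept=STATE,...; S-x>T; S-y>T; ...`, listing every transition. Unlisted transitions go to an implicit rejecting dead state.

start=s0; accept=s2; s0-a>s1; s0-b>s1; s1-a>s2; s1-b>s2; s2-a>s3; s2-b>s3; s3-a>s0; s3-b>s0

Only the length mod 4 matters, so use a 4-cycle: from any state, every input symbol moves to the next state, wrapping s3 back to s0. Mark s2 accepting.
With 4 states:
        a   b  
>  s0   s1  s1 
   s1   s2  s2 
 * s2   s3  s3 
   s3   s0  s0 
(> = start, * = accepting)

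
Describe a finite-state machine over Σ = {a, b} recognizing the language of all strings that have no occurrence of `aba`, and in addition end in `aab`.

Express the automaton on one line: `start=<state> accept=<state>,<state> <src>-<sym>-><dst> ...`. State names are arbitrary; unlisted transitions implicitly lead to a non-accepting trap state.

start=q0 accept=q4 q0-a->q1 q0-b->q0 q1-a->q2 q1-b->q3 q2-a->q2 q2-b->q4 q3-a->q5 q3-b->q0 q4-a->q5 q4-b->q0 q5-a->q5 q5-b->q5

Handle the two conditions separately and then intersect. The first has 4 states tracking partial matches of the forbidden pattern `aba`; the second has 4 states tracking how much of the suffix `aab` has currently been matched. A product state is a pair (one from each), accepting exactly when both do. Equivalent product states are then merged.
With 6 states:
        a   b  
>  q0   q1  q0 
   q1   q2  q3 
   q2   q2  q4 
   q3   q5  q0 
 * q4   q5  q0 
   q5   q5  q5 
(> = start, * = accepting)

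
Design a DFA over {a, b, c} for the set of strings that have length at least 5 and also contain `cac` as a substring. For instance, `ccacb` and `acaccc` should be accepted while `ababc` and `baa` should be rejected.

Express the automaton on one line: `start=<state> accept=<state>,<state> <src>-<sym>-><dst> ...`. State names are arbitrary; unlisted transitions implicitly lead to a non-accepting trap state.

Handle the two conditions separately and then intersect. The first has 7 states tracking the input length, saturating at 6; the second has 4 states tracking whether and how much of `cac` has been seen. A product state is a pair (one from each), accepting exactly when both do. Equivalent product states are then merged.
12 states suffice.
          a    b    c  
>  s0     s1   s1   s2 
   s1     s3   s3   s4 
   s2     s5   s3   s4 
   s3     s3   s3   s6 
   s4     s7   s3   s6 
   s5     s3   s3   s8 
   s6     s9   s3   s6 
   s7     s3   s3  s10 
   s8    s10  s10  s10 
   s9     s3   s3  s11 
   s10   s11  s11  s11 
 * s11   s11  s11  s11 
(> = start, * = accepting)

start=s0 accept=s11 s0-a->s1 s0-b->s1 s0-c->s2 s1-a->s3 s1-b->s3 s1-c->s4 s2-a->s5 s2-b->s3 s2-c->s4 s3-a->s3 s3-b->s3 s3-c->s6 s4-a->s7 s4-b->s3 s4-c->s6 s5-a->s3 s5-b->s3 s5-c->s8 s6-a->s9 s6-b->s3 s6-c->s6 s7-a->s3 s7-b->s3 s7-c->s10 s8-a->s10 s8-b->s10 s8-c->s10 s9-a->s3 s9-b->s3 s9-c->s11 s10-a->s11 s10-b->s11 s10-c->s11 s11-a->s11 s11-b->s11 s11-c->s11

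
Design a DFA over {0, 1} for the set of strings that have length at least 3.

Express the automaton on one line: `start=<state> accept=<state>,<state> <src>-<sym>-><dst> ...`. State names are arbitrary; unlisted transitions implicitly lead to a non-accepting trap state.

We only need to distinguish lengths 0, 1, …, 3, and '>3'. Chain q0 → q1 → q2 → q3 → q4 on every symbol, with q4 looping. Accepting states: {q3, q4}.
5 states suffice.
        0   1  
>  q0   q1  q1 
   q1   q2  q2 
   q2   q3  q3 
 * q3   q4  q4 
 * q4   q4  q4 
(> = start, * = accepting)

start=q0 accept=q3,q4 q0-0->q1 q0-1->q1 q1-0->q2 q1-1->q2 q2-0->q3 q2-1->q3 q3-0->q4 q3-1->q4 q4-0->q4 q4-1->q4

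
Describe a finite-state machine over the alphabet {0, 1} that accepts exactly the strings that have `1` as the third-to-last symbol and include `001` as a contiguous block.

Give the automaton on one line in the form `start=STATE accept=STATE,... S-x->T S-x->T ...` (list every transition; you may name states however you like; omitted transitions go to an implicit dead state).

Run two small machines in parallel and take their product. One (15 states) tracks the last 3 symbols read; the other (4 states) tracks whether and how much of `001` has been seen. Each combined state is a pair, one component from each; accept when both components accept. Minimizing collapses redundant product states.
10 states suffice.
       0  1 
>  A   B  A 
   B   C  A 
   C   C  D 
   D   E  F 
   E   G  H 
   F   I  J 
 * G   C  D 
 * H   E  F 
 * I   G  H 
 * J   I  J 
(> = start, * = accepting)

start=A accept=G,H,I,J A-0->B A-1->A B-0->C B-1->A C-0->C C-1->D D-0->E D-1->F E-0->G E-1->H F-0->I F-1->J G-0->C G-1->D H-0->E H-1->F I-0->G I-1->H J-0->I J-1->J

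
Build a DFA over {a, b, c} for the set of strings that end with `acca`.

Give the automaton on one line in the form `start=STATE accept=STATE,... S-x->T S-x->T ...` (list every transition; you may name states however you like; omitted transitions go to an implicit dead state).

Remember how much of `acca` the current input suffix matches. State q0 means no match yet; q1 means the last symbol is `a`; q2 means the last 2 symbols are `ac`; q3 means the last 3 symbols are `acc`; q4 means the last 4 symbols are `acca`. Only q4 accepts. On a mismatch, fall back to the longest proper suffix that is still a prefix of `acca`.
A 5-state machine:
        a   b   c  
>  q0   q1  q0  q0 
   q1   q1  q0  q2 
   q2   q1  q0  q3 
   q3   q4  q0  q0 
 * q4   q1  q0  q2 
(> = start, * = accepting)

start=q0 accept=q4 q0-a->q1 q0-b->q0 q0-c->q0 q1-a->q1 q1-b->q0 q1-c->q2 q2-a->q1 q2-b->q0 q2-c->q3 q3-a->q4 q3-b->q0 q3-c->q0 q4-a->q1 q4-b->q0 q4-c->q2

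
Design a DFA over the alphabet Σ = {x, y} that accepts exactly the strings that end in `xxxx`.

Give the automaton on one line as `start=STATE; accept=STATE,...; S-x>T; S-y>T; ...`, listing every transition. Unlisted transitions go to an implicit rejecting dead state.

start=s0; accept=s4; s0-x>s1; s0-y>s0; s1-x>s2; s1-y>s0; s2-x>s3; s2-y>s0; s3-x>s4; s3-y>s0; s4-x>s4; s4-y>s0

Remember how much of `xxxx` the current input suffix matches. State s0 means no match yet; s1 means the last symbol is `x`; s2 means the last 2 symbols are `xx`; s3 means the last 3 symbols are `xxx`; s4 means the last 4 symbols are `xxxx`. Only s4 accepts. On a mismatch, fall back to the longest proper suffix that is still a prefix of `xxxx`.
With 5 states:
        x   y  
>  s0   s1  s0 
   s1   s2  s0 
   s2   s3  s0 
   s3   s4  s0 
 * s4   s4  s0 
(> = start, * = accepting)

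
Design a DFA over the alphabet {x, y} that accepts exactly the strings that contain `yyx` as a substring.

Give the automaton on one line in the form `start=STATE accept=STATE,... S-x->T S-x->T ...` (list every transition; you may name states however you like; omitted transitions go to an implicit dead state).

start=S0 accept=S3 S0-x->S0 S0-y->S1 S1-x->S0 S1-y->S2 S2-x->S3 S2-y->S2 S3-x->S3 S3-y->S3

Track how much of `yyx` has been matched so far: state S0 is no progress, S3 is the absorbing accept state reached once `yyx` has occurred. Intermediate states record partial matches; on a mismatch, fall back to the longest reusable overlap.
        x   y  
>  S0   S0  S1 
   S1   S0  S2 
   S2   S3  S2 
 * S3   S3  S3 
(> = start, * = accepting)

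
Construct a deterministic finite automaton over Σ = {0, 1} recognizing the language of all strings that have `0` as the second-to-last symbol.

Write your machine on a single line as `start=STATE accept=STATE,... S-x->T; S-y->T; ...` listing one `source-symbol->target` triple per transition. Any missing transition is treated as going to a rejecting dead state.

start=q0; accept=q3,q4; q0-0->q1; q0-1->q2; q1-0->q3; q1-1->q4; q2-0->q5; q2-1->q6; q3-0->q3; q3-1->q4; q4-0->q5; q4-1->q6; q5-0->q3; q5-1->q4; q6-0->q5; q6-1->q6

A DFA must remember the last 2 symbols (since which symbol is second-to-last isn't known until the input ends). Use one state per possible window of the last ≤2 symbols; accept from those whose window starts with `0`.
A 7-state machine:
        0   1  
>  q0   q1  q2 
   q1   q3  q4 
   q2   q5  q6 
 * q3   q3  q4 
 * q4   q5  q6 
   q5   q3  q4 
   q6   q5  q6 
(> = start, * = accepting)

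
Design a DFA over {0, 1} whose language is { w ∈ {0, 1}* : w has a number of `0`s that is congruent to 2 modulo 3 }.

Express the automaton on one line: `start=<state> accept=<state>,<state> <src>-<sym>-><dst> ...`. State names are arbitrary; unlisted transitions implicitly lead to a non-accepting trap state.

Keep the running count of `0`s modulo 3: each `0` advances along the cycle S0 → S1 → S2 → S0 while other symbols loop. Accept at S2.
A 3-state machine:
        0   1  
>  S0   S1  S0 
   S1   S2  S1 
 * S2   S0  S2 
(> = start, * = accepting)

start=S0 accept=S2 S0-0->S1 S0-1->S0 S1-0->S2 S1-1->S1 S2-0->S0 S2-1->S2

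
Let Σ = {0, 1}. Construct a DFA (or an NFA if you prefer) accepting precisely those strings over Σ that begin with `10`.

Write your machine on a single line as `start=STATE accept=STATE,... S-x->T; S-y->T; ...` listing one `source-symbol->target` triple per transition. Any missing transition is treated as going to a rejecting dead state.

start=s0; accept=s2; s0-0->s3; s0-1->s1; s1-0->s2; s1-1->s3; s2-0->s2; s2-1->s2; s3-0->s3; s3-1->s3

Walk along `10` while the input agrees: from s0 take `1` to s1, and so on. Any deviation drops to the rejecting sink s3. Once s2 is reached the prefix is confirmed and every continuation is accepted.
4 states suffice.
        0   1  
>  s0   s3  s1 
   s1   s2  s3 
 * s2   s2  s2 
   s3   s3  s3 
(> = start, * = accepting)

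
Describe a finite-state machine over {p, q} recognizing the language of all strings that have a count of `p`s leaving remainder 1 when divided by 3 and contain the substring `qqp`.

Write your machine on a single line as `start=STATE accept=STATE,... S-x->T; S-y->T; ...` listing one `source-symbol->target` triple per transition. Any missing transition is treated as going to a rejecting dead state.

start=S0; accept=S8; S0-p->S1; S0-q->S2; S1-p->S3; S1-q->S4; S2-p->S1; S2-q->S5; S3-p->S0; S3-q->S6; S4-p->S3; S4-q->S7; S5-p->S8; S5-q->S5; S6-p->S0; S6-q->S9; S7-p->S10; S7-q->S7; S8-p->S10; S8-q->S8; S9-p->S11; S9-q->S9; S10-p->S11; S10-q->S10; S11-p->S8; S11-q->S11

Handle the two conditions separately and then intersect. One (3 states) tracks the count of `p`s modulo 3; the other (4 states) tracks whether and how much of `qqp` has been seen. Each combined state is a pair, one component from each; accept when both components accept.
12 states suffice.
          p    q  
>  S0     S1   S2 
   S1     S3   S4 
   S2     S1   S5 
   S3     S0   S6 
   S4     S3   S7 
   S5     S8   S5 
   S6     S0   S9 
   S7    S10   S7 
 * S8    S10   S8 
   S9    S11   S9 
   S10   S11  S10 
   S11    S8  S11 
(> = start, * = accepting)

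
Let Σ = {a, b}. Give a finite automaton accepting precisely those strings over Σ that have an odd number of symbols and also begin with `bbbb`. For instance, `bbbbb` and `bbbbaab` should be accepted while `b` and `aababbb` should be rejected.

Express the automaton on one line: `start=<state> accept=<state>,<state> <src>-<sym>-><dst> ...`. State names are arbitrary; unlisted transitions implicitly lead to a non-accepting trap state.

start=q0 accept=q6 q0-a->q1 q0-b->q2 q1-a->q1 q1-b->q1 q2-a->q1 q2-b->q3 q3-a->q1 q3-b->q4 q4-a->q1 q4-b->q5 q5-a->q6 q5-b->q6 q6-a->q5 q6-b->q5

Handle the two conditions separately and then intersect. The first has 2 states tracking the input length modulo 2; the second has 6 states tracking whether the input so far still matches the prefix `bbbb`. A product state is a pair (one from each), accepting exactly when both do. Minimizing collapses redundant product states.
        a   b  
>  q0   q1  q2 
   q1   q1  q1 
   q2   q1  q3 
   q3   q1  q4 
   q4   q1  q5 
   q5   q6  q6 
 * q6   q5  q5 
(> = start, * = accepting)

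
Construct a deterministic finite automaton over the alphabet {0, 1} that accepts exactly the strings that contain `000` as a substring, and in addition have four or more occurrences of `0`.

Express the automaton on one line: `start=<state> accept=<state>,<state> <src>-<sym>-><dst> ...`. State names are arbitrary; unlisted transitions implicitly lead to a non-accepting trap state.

Build one automaton per condition and run them in lockstep. One (4 states) tracks whether and how much of `000` has been seen; the other (6 states) tracks the count of `0`s, saturating at 5. Each combined state is a pair, one component from each; accept when both components accept. Equivalent product states are then merged.
With 8 states:
       0  1 
>  A   B  A 
   B   C  D 
   C   E  D 
   D   F  D 
   E   G  E 
   F   H  D 
 * G   G  G 
   H   G  D 
(> = start, * = accepting)

start=A accept=G A-0->B A-1->A B-0->C B-1->D C-0->E C-1->D D-0->F D-1->D E-0->G E-1->E F-0->H F-1->D G-0->G G-1->G H-0->G H-1->D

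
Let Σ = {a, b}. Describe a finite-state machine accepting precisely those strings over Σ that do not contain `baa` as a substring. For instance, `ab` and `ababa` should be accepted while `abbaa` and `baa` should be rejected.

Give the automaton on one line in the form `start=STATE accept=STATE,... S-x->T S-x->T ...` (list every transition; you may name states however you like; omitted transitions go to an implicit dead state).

Track partial matches of the forbidden pattern `baa`. State q3 is a dead state reached once `baa` has occurred; every other state accepts. q0 means no part of `baa` is currently matched.
A 4-state machine:
        a   b  
>* q0   q0  q1 
 * q1   q2  q1 
 * q2   q3  q1 
   q3   q3  q3 
(> = start, * = accepting)

start=q0 accept=q0,q1,q2 q0-a->q0 q0-b->q1 q1-a->q2 q1-b->q1 q2-a->q3 q2-b->q1 q3-a->q3 q3-b->q3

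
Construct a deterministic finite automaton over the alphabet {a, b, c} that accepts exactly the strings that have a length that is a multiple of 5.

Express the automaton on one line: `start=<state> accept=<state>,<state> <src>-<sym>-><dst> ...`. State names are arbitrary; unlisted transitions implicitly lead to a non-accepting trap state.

Only the length mod 5 matters, so use a 5-cycle: from any state, every input symbol moves to the next state, wrapping s4 back to s0. Mark s0 accepting.
With 5 states:
        a   b   c  
>* s0   s1  s1  s1 
   s1   s2  s2  s2 
   s2   s3  s3  s3 
   s3   s4  s4  s4 
   s4   s0  s0  s0 
(> = start, * = accepting)

start=s0 accept=s0 s0-a->s1 s0-b->s1 s0-c->s1 s1-a->s2 s1-b->s2 s1-c->s2 s2-a->s3 s2-b->s3 s2-c->s3 s3-a->s4 s3-b->s4 s3-c->s4 s4-a->s0 s4-b->s0 s4-c->s0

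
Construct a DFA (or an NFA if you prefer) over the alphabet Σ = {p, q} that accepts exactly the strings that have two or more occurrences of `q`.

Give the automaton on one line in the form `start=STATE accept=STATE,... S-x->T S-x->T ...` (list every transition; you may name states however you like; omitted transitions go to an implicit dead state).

start=A accept=C,D A-p->A A-q->B B-p->B B-q->C C-p->C C-q->D D-p->D D-q->D

Count `q`s, saturating at 3: states A through C mean 0 through 2 `q`s seen; D means more than 2. Each `q` increments (capped at D); other symbols loop. Accept from {C, D}.
A 4-state machine:
       p  q 
>  A   A  B 
   B   B  C 
 * C   C  D 
 * D   D  D 
(> = start, * = accepting)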